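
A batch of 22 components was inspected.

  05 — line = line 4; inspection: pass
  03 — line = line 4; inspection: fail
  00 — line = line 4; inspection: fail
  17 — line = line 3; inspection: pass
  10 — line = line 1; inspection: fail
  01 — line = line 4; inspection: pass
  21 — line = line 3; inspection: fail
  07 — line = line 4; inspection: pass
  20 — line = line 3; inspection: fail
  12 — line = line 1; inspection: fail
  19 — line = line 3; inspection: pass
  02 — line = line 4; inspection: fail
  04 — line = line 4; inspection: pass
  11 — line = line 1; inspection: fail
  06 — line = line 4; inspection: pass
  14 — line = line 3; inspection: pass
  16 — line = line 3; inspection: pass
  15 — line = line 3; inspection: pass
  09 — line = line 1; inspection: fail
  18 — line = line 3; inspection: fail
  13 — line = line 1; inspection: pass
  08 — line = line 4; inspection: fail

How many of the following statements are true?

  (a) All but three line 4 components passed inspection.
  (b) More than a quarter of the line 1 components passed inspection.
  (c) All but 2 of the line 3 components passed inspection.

(a) line 4: |A| = 9, |A ∩ B| = 5; needs |A ∖ B| = 3 — false.
(b) line 1: |A| = 5, |A ∩ B| = 1; needs |A ∩ B| / |A| > 1/4 — false.
(c) line 3: |A| = 8, |A ∩ B| = 5; needs |A ∖ B| = 2 — false.

0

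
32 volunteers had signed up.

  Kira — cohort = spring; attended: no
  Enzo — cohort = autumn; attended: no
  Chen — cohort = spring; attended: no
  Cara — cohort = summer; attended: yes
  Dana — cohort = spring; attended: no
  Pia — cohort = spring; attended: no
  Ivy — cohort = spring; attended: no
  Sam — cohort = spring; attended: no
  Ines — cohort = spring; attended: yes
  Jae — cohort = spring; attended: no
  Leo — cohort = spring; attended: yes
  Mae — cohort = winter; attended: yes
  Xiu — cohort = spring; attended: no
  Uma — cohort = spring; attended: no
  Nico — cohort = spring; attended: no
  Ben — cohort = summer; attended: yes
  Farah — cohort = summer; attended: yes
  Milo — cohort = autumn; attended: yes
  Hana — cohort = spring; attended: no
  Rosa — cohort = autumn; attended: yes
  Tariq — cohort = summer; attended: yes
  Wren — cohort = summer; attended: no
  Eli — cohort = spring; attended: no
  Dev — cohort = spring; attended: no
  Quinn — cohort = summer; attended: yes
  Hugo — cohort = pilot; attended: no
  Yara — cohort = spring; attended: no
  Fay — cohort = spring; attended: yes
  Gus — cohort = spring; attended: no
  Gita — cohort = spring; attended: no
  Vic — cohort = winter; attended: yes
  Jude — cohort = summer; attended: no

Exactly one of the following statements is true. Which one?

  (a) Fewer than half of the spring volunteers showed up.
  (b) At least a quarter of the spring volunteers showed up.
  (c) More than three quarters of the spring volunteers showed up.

(a)

|A| = 19, |A ∩ B| = 3, |A ∖ B| = 16.
(a) requires |A ∩ B| < |A ∖ B|: true.
(b) requires |A ∩ B| / |A| ≥ 1/4: false.
(c) requires |A ∩ B| / |A| > 3/4: false.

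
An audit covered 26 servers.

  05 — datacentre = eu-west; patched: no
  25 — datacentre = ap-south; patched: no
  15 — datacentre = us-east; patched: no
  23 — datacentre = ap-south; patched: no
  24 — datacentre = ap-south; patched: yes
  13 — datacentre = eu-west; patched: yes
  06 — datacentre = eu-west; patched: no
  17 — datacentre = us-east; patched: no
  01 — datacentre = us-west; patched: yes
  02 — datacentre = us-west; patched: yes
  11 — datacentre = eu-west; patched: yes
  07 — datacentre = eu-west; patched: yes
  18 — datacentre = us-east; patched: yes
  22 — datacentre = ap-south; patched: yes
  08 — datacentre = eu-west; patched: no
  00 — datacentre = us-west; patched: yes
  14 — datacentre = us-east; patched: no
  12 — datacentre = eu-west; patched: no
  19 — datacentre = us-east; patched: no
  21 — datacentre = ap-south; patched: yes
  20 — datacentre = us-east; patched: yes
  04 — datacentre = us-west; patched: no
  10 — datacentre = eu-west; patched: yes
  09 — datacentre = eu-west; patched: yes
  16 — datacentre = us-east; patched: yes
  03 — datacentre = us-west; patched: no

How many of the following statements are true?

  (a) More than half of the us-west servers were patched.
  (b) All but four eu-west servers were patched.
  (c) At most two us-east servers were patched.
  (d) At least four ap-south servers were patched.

2

(a) us-west: |A| = 5, |A ∩ B| = 3; needs |A ∩ B| > |A ∖ B| — true.
(b) eu-west: |A| = 9, |A ∩ B| = 5; needs |A ∖ B| = 4 — true.
(c) us-east: |A| = 7, |A ∩ B| = 3; needs |A ∩ B| ≤ 2 — false.
(d) ap-south: |A| = 5, |A ∩ B| = 3; needs |A ∩ B| ≥ 4 — false.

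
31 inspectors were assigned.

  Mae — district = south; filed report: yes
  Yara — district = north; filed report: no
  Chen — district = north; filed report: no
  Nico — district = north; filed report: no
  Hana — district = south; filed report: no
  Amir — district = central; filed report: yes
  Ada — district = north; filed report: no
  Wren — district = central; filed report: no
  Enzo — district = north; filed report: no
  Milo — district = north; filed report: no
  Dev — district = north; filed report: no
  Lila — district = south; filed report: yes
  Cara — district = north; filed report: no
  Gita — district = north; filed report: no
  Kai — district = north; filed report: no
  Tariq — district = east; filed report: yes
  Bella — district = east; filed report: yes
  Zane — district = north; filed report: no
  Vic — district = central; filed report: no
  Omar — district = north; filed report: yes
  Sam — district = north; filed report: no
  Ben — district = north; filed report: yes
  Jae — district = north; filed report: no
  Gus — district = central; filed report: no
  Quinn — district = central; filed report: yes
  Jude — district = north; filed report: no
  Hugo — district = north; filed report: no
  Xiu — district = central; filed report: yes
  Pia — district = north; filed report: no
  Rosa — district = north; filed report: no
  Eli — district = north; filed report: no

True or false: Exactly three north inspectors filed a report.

False

The determiner here denotes the relation: |A ∩ B| = 3.
|A| = 20, |A ∩ B| = 2, |A ∖ B| = 18.
|A ∩ B| = 2, so the statement is false.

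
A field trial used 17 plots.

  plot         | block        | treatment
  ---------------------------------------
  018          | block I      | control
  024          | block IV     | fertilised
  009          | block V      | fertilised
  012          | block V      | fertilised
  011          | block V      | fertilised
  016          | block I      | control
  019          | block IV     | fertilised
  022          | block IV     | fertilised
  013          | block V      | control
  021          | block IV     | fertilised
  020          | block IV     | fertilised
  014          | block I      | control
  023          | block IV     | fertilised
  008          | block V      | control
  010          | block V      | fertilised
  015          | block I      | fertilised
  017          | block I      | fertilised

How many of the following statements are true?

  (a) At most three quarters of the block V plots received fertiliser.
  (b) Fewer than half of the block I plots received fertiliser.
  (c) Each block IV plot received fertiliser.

3

(a) block V: |A| = 6, |A ∩ B| = 4; needs |A ∩ B| / |A| ≤ 3/4 — true.
(b) block I: |A| = 5, |A ∩ B| = 2; needs |A ∩ B| < |A ∖ B| — true.
(c) block IV: |A| = 6, |A ∩ B| = 6; needs A ⊆ B, i.e. every element of A is in B (|A ∖ B| = 0) — true.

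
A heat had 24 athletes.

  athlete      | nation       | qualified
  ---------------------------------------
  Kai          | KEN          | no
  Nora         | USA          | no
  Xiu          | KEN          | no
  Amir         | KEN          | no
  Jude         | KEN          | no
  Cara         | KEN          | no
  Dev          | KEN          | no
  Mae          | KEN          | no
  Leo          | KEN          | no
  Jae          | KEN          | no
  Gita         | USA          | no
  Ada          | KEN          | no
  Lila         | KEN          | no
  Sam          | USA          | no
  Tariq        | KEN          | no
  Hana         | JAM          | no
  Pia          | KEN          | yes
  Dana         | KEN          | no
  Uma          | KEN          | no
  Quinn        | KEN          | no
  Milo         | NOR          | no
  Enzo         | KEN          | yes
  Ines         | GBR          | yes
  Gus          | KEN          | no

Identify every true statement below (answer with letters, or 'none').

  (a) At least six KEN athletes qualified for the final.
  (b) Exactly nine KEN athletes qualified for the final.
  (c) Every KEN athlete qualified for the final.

none

|A| = 18, |A ∩ B| = 2, |A ∖ B| = 16.
(a) |A ∩ B| ≥ 6: fails.
(b) |A ∩ B| = 9: fails.
(c) A ⊆ B, i.e. every element of A is in B (|A ∖ B| = 0): fails.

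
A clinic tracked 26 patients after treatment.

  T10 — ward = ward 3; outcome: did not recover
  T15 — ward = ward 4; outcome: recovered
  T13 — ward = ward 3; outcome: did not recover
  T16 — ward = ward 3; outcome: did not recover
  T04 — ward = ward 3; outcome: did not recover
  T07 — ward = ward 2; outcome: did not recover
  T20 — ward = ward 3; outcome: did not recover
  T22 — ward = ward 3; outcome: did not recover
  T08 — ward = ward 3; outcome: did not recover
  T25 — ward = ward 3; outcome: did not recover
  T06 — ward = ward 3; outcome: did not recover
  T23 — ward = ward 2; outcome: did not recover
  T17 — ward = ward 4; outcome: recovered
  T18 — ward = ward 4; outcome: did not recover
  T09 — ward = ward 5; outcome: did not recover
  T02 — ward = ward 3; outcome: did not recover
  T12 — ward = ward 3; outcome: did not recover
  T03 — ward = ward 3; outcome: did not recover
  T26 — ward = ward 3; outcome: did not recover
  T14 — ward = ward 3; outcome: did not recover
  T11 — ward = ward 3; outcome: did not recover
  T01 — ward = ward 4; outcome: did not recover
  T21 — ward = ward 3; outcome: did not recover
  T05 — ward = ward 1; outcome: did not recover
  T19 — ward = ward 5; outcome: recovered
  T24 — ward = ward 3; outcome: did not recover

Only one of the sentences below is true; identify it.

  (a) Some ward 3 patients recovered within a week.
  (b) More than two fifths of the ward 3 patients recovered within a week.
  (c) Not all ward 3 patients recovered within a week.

|A| = 17, |A ∩ B| = 0, |A ∖ B| = 17.
(a) requires A ∩ B ≠ ∅ (|A ∩ B| ≥ 1): false.
(b) requires |A ∩ B| / |A| > 2/5: false.
(c) requires A ⊄ B (|A ∖ B| ≥ 1): true.

(c)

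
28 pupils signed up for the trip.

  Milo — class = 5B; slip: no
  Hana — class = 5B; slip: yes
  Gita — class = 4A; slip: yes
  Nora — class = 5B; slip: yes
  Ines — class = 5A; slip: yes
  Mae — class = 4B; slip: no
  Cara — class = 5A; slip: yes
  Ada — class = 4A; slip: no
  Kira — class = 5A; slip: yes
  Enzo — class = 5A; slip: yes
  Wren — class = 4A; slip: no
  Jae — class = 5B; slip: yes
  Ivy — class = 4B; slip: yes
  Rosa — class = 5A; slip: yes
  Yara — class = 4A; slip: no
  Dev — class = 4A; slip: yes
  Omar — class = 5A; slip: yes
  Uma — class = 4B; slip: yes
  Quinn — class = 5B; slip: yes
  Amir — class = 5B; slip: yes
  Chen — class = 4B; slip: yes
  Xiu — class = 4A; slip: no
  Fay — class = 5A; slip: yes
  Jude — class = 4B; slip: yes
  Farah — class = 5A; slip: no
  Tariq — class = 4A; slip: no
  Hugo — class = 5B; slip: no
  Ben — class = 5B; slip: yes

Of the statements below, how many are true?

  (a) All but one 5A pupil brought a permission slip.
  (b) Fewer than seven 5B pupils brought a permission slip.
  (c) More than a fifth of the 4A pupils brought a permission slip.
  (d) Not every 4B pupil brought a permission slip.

(a) 5A: |A| = 8, |A ∩ B| = 7; needs |A ∖ B| = 1 — true.
(b) 5B: |A| = 8, |A ∩ B| = 6; needs |A ∩ B| < 7 — true.
(c) 4A: |A| = 7, |A ∩ B| = 2; needs |A ∩ B| / |A| > 1/5 — true.
(d) 4B: |A| = 5, |A ∩ B| = 4; needs A ⊄ B (|A ∖ B| ≥ 1) — true.

4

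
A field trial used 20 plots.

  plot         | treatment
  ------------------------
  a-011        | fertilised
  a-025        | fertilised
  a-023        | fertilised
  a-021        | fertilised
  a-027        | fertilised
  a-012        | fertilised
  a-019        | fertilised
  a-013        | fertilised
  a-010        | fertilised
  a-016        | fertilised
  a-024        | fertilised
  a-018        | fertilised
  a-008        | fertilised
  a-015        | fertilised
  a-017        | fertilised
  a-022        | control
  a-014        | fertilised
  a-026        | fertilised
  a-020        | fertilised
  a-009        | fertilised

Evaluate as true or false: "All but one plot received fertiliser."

True

Truth condition: |A ∖ B| = 1.
|A| = 20, |A ∩ B| = 19, |A ∖ B| = 1.
|A ∖ B| = 1, so the statement is true.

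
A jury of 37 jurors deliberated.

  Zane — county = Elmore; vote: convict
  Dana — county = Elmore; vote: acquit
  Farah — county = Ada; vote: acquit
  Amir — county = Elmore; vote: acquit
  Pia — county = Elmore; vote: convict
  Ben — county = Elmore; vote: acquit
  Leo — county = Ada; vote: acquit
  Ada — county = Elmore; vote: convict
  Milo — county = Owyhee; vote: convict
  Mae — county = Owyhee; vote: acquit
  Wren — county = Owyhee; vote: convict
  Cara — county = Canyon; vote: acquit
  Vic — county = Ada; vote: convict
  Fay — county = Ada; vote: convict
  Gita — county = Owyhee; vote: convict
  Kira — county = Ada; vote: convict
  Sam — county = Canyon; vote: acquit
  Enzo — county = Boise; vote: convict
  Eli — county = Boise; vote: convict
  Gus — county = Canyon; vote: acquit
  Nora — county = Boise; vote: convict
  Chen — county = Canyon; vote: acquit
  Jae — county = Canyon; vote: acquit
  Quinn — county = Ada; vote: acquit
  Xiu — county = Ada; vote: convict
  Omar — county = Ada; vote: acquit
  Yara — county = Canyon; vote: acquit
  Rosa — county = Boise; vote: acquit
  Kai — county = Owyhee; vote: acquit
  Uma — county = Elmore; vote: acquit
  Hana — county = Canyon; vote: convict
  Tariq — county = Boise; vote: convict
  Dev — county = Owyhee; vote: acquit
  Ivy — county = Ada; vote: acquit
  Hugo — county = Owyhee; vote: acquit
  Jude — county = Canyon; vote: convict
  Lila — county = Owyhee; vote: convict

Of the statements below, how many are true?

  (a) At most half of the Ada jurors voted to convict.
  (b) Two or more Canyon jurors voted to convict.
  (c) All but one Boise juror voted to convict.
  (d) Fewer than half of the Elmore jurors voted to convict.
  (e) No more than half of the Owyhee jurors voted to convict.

(a) Ada: |A| = 9, |A ∩ B| = 4; needs |A ∩ B| ≤ |A ∖ B| — true.
(b) Canyon: |A| = 8, |A ∩ B| = 2; needs |A ∩ B| ≥ 2 — true.
(c) Boise: |A| = 5, |A ∩ B| = 4; needs |A ∖ B| = 1 — true.
(d) Elmore: |A| = 7, |A ∩ B| = 3; needs |A ∩ B| < |A ∖ B| — true.
(e) Owyhee: |A| = 8, |A ∩ B| = 4; needs |A ∩ B| ≤ |A ∖ B| — true.

5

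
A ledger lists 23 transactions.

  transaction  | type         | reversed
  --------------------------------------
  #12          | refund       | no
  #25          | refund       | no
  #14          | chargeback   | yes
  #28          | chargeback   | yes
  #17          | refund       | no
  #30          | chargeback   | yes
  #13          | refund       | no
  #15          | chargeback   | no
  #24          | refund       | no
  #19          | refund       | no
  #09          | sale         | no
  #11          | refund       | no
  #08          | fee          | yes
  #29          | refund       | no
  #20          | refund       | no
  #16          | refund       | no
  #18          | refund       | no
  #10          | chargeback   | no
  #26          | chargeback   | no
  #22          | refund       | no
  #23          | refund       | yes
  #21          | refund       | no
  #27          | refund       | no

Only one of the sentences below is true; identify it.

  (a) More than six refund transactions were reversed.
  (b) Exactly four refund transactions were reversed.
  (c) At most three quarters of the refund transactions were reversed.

|A| = 15, |A ∩ B| = 1, |A ∖ B| = 14.
(a) requires |A ∩ B| > 6: false.
(b) requires |A ∩ B| = 4: false.
(c) requires |A ∩ B| / |A| ≤ 3/4: true.

(c)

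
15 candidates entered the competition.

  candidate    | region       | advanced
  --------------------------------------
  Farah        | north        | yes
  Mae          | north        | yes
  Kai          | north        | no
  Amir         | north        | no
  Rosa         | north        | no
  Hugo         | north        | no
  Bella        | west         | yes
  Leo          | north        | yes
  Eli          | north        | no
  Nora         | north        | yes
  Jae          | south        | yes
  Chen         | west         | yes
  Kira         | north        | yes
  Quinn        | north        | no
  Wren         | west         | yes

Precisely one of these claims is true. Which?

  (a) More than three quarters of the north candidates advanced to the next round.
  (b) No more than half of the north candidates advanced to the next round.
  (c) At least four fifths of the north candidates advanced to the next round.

(b)

|A| = 11, |A ∩ B| = 5, |A ∖ B| = 6.
(a) requires |A ∩ B| / |A| > 3/4: false.
(b) requires |A ∩ B| ≤ |A ∖ B|: true.
(c) requires |A ∩ B| / |A| ≥ 4/5: false.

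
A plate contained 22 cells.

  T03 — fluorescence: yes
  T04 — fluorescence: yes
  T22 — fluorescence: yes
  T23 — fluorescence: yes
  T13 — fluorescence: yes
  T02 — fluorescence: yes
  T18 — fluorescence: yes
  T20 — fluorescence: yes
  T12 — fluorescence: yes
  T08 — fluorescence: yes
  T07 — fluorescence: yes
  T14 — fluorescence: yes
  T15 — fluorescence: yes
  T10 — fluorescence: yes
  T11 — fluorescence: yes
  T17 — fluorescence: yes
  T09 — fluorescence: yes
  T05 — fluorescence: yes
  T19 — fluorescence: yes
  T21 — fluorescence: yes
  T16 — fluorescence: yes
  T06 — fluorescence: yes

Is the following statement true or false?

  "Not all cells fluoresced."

Truth condition: A ⊄ B (|A ∖ B| ≥ 1).
|A| = 22, |A ∩ B| = 22, |A ∖ B| = 0.
So the statement is false.

False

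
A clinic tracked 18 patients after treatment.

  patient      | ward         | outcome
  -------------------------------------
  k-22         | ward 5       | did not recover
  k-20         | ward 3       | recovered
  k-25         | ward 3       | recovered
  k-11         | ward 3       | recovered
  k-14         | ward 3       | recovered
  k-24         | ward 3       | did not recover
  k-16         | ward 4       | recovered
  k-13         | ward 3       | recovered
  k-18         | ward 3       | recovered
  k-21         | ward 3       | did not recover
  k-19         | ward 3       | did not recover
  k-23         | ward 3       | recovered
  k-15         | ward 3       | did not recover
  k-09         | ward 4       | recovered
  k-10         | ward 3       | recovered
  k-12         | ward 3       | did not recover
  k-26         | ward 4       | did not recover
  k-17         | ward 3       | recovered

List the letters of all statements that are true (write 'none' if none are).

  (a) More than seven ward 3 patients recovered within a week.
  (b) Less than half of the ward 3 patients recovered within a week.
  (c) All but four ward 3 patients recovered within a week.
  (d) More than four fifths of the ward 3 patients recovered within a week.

(a)

|A| = 14, |A ∩ B| = 9, |A ∖ B| = 5.
(a) |A ∩ B| > 7: holds.
(b) |A ∩ B| < |A ∖ B|: fails.
(c) |A ∖ B| = 4: fails.
(d) |A ∩ B| / |A| > 4/5: fails.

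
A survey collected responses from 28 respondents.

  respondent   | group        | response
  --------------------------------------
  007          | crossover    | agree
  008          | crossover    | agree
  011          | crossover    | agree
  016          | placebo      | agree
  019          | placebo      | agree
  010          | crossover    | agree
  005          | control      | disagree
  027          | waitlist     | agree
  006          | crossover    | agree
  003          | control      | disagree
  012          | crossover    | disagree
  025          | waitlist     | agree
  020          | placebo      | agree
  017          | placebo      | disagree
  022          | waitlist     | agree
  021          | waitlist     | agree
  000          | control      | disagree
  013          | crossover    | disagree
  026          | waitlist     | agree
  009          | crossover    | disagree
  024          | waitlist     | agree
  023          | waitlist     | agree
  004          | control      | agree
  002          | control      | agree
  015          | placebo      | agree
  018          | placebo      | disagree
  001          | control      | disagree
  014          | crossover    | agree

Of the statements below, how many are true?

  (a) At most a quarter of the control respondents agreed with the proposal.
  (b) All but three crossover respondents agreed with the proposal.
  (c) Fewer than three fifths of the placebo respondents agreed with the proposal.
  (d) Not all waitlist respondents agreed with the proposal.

(a) control: |A| = 6, |A ∩ B| = 2; needs |A ∩ B| / |A| ≤ 1/4 — false.
(b) crossover: |A| = 9, |A ∩ B| = 6; needs |A ∖ B| = 3 — true.
(c) placebo: |A| = 6, |A ∩ B| = 4; needs |A ∩ B| / |A| < 3/5 — false.
(d) waitlist: |A| = 7, |A ∩ B| = 7; needs A ⊄ B (|A ∖ B| ≥ 1) — false.

1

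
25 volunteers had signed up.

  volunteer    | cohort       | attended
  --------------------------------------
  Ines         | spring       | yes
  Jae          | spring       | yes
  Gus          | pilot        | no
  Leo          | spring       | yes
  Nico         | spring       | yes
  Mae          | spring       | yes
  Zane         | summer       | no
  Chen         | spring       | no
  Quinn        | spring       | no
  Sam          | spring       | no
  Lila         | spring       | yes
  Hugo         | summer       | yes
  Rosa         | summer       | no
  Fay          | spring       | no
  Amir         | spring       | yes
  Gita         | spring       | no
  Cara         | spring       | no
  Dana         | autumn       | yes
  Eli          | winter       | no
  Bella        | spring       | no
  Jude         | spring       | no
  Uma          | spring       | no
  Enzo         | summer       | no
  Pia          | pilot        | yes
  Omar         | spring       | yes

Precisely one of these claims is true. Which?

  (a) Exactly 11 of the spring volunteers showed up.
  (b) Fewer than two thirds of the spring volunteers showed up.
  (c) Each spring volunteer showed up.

|A| = 17, |A ∩ B| = 8, |A ∖ B| = 9.
(a) requires |A ∩ B| = 11: false.
(b) requires |A ∩ B| / |A| < 2/3: true.
(c) requires A ⊆ B, i.e. every element of A is in B (|A ∖ B| = 0): false.

(b)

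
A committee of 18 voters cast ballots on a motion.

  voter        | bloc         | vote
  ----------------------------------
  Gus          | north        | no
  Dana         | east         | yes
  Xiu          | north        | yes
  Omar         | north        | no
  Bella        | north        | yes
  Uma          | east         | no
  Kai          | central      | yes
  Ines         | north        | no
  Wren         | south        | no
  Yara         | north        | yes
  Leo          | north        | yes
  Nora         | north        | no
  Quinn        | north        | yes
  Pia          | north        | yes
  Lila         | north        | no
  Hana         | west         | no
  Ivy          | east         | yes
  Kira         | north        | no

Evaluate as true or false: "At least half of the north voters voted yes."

True

The determiner here denotes the relation: |A ∩ B| ≥ |A ∖ B|.
A (the restrictor) = {Gus, Xiu, Omar, Bella, Ines, Yara, Leo, Nora, Quinn, Pia, Lila, Kira}, |A| = 12.
A ∩ B = {Xiu, Bella, Yara, Leo, Quinn, Pia}, so |A ∩ B| = 6.
A ∖ B = {Gus, Omar, Ines, Nora, Lila, Kira}, so |A ∖ B| = 6.
6 = 6, so the statement is true.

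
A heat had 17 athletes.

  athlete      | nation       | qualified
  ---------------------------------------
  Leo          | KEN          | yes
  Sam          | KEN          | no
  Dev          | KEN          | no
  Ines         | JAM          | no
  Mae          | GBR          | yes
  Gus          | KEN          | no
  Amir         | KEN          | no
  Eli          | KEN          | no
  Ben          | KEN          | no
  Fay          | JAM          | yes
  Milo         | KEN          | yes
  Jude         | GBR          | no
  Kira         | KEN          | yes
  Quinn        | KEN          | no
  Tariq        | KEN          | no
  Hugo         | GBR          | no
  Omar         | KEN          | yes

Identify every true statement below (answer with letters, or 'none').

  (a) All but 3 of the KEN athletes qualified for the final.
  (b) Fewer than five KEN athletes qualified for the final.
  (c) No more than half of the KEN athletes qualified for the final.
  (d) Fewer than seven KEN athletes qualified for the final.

|A| = 12, |A ∩ B| = 4, |A ∖ B| = 8.
(a) |A ∖ B| = 3: fails.
(b) |A ∩ B| < 5: holds.
(c) |A ∩ B| ≤ |A ∖ B|: holds.
(d) |A ∩ B| < 7: holds.

(b), (c), (d)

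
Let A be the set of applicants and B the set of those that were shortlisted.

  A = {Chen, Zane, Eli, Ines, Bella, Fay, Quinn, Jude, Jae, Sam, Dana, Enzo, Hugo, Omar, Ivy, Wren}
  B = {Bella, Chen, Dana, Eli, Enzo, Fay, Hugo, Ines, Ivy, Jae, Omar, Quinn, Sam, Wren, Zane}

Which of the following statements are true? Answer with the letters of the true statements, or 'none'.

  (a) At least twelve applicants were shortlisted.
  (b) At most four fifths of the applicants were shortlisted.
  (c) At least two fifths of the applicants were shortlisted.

(a), (c)

|A| = 16, |A ∩ B| = 15, |A ∖ B| = 1.
(a) |A ∩ B| ≥ 12: holds.
(b) |A ∩ B| / |A| ≤ 4/5: fails.
(c) |A ∩ B| / |A| ≥ 2/5: holds.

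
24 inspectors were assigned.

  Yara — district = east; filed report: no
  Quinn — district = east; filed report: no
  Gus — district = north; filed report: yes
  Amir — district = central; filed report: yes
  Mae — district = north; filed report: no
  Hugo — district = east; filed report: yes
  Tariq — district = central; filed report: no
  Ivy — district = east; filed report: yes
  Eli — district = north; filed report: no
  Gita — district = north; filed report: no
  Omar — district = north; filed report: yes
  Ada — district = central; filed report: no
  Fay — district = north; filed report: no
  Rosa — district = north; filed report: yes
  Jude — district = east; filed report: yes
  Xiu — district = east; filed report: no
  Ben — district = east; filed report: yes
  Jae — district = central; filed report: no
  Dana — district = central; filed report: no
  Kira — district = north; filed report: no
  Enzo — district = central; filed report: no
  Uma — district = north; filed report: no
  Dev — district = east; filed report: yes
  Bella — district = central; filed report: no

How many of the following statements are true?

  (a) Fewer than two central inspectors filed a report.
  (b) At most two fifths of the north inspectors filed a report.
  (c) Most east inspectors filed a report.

3

(a) central: |A| = 7, |A ∩ B| = 1; needs |A ∩ B| < 2 — true.
(b) north: |A| = 9, |A ∩ B| = 3; needs |A ∩ B| / |A| ≤ 2/5 — true.
(c) east: |A| = 8, |A ∩ B| = 5; needs |A ∩ B| > |A ∖ B| — true.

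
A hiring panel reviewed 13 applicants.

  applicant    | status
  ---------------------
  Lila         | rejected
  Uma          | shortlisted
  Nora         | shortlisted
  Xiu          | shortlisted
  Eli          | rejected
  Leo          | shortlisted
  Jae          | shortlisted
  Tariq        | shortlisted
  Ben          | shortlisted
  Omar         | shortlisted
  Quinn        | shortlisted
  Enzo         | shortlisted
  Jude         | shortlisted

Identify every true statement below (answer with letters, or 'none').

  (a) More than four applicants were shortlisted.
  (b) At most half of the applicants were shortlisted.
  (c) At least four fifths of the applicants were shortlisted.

(a), (c)

|A| = 13, |A ∩ B| = 11, |A ∖ B| = 2.
(a) |A ∩ B| > 4: holds.
(b) |A ∩ B| ≤ |A ∖ B|: fails.
(c) |A ∩ B| / |A| ≥ 4/5: holds.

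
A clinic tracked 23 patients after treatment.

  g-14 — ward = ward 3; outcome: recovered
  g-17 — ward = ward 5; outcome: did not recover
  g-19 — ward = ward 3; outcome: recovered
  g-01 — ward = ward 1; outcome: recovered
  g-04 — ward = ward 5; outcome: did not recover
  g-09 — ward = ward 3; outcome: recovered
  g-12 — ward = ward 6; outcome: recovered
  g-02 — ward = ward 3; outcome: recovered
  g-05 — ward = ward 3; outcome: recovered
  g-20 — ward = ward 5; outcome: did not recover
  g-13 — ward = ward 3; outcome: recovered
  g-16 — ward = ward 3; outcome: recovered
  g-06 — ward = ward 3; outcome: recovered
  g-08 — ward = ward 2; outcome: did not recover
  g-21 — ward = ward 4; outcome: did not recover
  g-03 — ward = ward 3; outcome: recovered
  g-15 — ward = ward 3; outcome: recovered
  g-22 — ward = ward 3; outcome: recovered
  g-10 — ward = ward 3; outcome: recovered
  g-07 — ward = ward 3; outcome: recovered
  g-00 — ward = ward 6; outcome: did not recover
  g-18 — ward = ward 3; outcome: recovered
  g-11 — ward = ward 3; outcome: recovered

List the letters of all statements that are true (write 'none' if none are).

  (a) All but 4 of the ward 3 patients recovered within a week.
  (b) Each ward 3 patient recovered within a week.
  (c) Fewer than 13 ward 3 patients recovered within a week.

(b)

|A| = 15, |A ∩ B| = 15, |A ∖ B| = 0.
(a) |A ∖ B| = 4: fails.
(b) A ⊆ B, i.e. every element of A is in B (|A ∖ B| = 0): holds.
(c) |A ∩ B| < 13: fails.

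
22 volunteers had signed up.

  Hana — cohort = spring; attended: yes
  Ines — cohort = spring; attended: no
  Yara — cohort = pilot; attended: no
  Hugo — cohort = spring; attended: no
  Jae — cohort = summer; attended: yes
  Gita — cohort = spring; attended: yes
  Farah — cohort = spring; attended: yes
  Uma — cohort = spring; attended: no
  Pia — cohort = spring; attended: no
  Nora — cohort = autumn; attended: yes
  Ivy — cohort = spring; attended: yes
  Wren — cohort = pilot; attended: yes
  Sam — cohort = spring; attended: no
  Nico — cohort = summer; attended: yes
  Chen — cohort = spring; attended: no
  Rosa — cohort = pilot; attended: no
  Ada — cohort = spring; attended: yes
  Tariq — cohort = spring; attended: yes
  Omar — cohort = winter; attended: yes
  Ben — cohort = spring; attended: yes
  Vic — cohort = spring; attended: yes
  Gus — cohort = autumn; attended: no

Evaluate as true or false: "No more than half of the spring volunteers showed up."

False

Truth condition: |A ∩ B| ≤ |A ∖ B|.
A (the restrictor) = {Hana, Ines, Hugo, Gita, Farah, Uma, Pia, Ivy, Sam, Chen, Ada, Tariq, Ben, Vic}, |A| = 14.
A ∩ B = {Hana, Gita, Farah, Ivy, Ada, Tariq, Ben, Vic}, so |A ∩ B| = 8.
A ∖ B = {Ines, Hugo, Uma, Pia, Sam, Chen}, so |A ∖ B| = 6.
8 > 6, so the statement is false.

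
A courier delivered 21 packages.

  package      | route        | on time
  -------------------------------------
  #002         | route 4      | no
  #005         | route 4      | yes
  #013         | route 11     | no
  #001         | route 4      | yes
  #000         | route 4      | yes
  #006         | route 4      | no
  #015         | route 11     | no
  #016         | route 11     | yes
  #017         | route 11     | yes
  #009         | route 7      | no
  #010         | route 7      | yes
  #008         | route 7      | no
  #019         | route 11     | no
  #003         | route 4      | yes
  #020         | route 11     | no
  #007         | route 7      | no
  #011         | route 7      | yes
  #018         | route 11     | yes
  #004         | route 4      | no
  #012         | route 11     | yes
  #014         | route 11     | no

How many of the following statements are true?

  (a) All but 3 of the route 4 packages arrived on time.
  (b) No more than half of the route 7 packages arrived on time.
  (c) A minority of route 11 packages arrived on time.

(a) route 4: |A| = 7, |A ∩ B| = 4; needs |A ∖ B| = 3 — true.
(b) route 7: |A| = 5, |A ∩ B| = 2; needs |A ∩ B| ≤ |A ∖ B| — true.
(c) route 11: |A| = 9, |A ∩ B| = 4; needs |A ∩ B| < |A ∖ B| — true.

3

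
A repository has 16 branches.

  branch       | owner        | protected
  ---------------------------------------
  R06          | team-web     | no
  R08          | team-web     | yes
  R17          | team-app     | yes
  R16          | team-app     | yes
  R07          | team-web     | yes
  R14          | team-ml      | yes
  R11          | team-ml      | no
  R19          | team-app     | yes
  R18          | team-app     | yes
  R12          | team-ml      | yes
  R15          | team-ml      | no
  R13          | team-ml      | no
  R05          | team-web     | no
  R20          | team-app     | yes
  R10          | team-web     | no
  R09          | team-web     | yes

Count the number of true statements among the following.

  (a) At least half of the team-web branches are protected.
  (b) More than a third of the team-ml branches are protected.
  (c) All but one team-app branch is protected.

2

(a) team-web: |A| = 6, |A ∩ B| = 3; needs |A ∩ B| ≥ |A ∖ B| — true.
(b) team-ml: |A| = 5, |A ∩ B| = 2; needs |A ∩ B| / |A| > 1/3 — true.
(c) team-app: |A| = 5, |A ∩ B| = 5; needs |A ∖ B| = 1 — false.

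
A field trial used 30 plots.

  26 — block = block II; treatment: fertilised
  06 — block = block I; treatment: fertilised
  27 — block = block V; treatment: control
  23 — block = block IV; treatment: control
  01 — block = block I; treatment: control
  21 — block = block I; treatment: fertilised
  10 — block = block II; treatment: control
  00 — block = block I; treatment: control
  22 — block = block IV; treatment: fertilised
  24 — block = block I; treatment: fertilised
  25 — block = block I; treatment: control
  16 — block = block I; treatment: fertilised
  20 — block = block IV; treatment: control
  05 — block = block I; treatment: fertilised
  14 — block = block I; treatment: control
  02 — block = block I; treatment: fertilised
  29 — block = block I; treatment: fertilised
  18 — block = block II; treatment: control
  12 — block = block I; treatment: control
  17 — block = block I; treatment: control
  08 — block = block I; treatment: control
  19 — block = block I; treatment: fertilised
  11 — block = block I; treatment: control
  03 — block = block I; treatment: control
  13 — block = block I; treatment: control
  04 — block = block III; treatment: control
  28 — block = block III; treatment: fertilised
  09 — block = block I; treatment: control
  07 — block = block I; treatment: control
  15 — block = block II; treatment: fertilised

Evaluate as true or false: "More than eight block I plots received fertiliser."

False

'More than eight block I plots received fertiliser' holds iff |A ∩ B| > 8.
|A| = 20, |A ∩ B| = 8, |A ∖ B| = 12.
|A ∩ B| = 8, so the statement is false.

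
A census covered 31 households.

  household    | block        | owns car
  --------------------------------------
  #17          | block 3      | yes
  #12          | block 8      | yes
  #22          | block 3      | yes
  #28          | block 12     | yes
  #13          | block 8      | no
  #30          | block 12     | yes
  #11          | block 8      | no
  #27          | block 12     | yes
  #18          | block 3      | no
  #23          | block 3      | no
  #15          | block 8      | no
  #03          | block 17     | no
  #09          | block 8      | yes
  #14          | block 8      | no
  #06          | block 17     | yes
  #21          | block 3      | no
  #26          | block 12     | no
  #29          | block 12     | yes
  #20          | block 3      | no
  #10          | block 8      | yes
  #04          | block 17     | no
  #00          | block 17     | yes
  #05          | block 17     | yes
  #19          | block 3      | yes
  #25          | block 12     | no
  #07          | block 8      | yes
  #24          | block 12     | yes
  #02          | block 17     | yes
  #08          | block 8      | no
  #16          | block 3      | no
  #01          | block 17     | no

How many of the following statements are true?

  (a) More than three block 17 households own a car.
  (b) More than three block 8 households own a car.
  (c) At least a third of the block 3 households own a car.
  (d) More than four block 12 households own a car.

4

(a) block 17: |A| = 7, |A ∩ B| = 4; needs |A ∩ B| > 3 — true.
(b) block 8: |A| = 9, |A ∩ B| = 4; needs |A ∩ B| > 3 — true.
(c) block 3: |A| = 8, |A ∩ B| = 3; needs |A ∩ B| / |A| ≥ 1/3 — true.
(d) block 12: |A| = 7, |A ∩ B| = 5; needs |A ∩ B| > 4 — true.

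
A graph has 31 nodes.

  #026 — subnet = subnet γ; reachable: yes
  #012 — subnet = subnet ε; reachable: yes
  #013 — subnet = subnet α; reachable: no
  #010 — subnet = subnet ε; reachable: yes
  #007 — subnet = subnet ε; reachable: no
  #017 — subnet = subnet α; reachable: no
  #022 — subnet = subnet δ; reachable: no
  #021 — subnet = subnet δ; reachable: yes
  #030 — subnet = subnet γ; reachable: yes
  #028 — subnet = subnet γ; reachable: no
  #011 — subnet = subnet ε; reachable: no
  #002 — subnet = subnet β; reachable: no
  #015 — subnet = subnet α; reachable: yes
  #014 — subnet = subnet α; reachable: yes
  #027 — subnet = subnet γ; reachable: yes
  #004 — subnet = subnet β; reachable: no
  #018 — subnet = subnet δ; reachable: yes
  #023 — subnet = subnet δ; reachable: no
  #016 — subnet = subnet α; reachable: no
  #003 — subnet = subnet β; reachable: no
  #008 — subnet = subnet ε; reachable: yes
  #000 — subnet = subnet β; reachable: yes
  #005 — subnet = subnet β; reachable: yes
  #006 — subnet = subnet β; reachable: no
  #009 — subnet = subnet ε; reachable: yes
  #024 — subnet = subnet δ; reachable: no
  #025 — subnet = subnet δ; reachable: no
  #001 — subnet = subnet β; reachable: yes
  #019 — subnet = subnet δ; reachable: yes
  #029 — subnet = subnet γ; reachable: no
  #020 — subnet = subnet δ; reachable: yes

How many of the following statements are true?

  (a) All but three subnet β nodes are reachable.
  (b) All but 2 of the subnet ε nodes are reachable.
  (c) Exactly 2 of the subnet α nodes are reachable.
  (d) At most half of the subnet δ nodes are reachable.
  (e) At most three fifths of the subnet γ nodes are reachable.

(a) subnet β: |A| = 7, |A ∩ B| = 3; needs |A ∖ B| = 3 — false.
(b) subnet ε: |A| = 6, |A ∩ B| = 4; needs |A ∖ B| = 2 — true.
(c) subnet α: |A| = 5, |A ∩ B| = 2; needs |A ∩ B| = 2 — true.
(d) subnet δ: |A| = 8, |A ∩ B| = 4; needs |A ∩ B| ≤ |A ∖ B| — true.
(e) subnet γ: |A| = 5, |A ∩ B| = 3; needs |A ∩ B| / |A| ≤ 3/5 — true.

4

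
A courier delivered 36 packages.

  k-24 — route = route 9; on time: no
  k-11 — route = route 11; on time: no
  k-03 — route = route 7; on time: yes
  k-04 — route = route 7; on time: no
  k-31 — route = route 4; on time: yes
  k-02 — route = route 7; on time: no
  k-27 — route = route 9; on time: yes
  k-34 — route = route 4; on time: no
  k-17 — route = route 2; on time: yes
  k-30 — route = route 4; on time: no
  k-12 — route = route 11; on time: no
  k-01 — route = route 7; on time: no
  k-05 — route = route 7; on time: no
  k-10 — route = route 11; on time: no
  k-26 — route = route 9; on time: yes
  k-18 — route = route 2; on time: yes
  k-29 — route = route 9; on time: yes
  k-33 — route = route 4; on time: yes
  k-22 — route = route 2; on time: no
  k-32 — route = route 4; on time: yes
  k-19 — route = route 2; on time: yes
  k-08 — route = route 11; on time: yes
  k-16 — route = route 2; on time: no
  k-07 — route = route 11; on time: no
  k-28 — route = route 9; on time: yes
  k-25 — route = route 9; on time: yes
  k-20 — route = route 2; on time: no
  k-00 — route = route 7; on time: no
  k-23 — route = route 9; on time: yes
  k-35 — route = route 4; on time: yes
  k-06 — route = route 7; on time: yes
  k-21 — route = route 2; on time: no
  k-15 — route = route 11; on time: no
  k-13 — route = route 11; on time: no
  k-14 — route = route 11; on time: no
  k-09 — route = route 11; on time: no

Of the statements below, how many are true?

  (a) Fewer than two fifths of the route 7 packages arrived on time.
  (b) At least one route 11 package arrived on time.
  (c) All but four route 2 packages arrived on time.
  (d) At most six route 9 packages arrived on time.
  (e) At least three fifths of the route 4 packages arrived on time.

5

(a) route 7: |A| = 7, |A ∩ B| = 2; needs |A ∩ B| / |A| < 2/5 — true.
(b) route 11: |A| = 9, |A ∩ B| = 1; needs A ∩ B ≠ ∅ (|A ∩ B| ≥ 1) — true.
(c) route 2: |A| = 7, |A ∩ B| = 3; needs |A ∖ B| = 4 — true.
(d) route 9: |A| = 7, |A ∩ B| = 6; needs |A ∩ B| ≤ 6 — true.
(e) route 4: |A| = 6, |A ∩ B| = 4; needs |A ∩ B| / |A| ≥ 3/5 — true.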